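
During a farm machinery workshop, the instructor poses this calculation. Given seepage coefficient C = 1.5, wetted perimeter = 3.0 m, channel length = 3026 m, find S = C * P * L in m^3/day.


S = C * P * L
  = 1.5 * 3.0 * 3026
  = 13617 m^3/day


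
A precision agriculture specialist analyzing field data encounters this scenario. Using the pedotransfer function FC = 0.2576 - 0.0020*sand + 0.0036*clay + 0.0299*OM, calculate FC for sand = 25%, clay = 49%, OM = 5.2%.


FC = 0.2576 - 0.0020*25 + 0.0036*49 + 0.0299*5.2
   = 0.2576 - 0.0500 + 0.1764 + 0.1555
   = 0.5395


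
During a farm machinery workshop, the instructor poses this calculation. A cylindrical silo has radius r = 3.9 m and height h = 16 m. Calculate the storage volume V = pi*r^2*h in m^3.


V = pi * r^2 * h
  = pi * 3.9^2 * 16
  = pi * 15.21 * 16
  = 764.54 m^3


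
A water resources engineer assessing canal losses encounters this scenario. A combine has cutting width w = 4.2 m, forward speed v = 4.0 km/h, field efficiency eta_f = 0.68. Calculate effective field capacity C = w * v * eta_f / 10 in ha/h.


C = w * v * eta_f / 10
  = 4.2 * 4.0 * 0.68 / 10
  = 11.42 / 10
  = 1.14 ha/h


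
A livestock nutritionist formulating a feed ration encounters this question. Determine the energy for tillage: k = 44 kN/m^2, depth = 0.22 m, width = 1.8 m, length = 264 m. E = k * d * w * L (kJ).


E = k * d * w * L
  = 44 * 0.22 * 1.8 * 264
  = 4599.94 kJ


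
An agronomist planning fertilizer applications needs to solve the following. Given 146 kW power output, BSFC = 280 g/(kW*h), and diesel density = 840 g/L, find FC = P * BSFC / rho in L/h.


FC = P * BSFC / rho_fuel
   = 146 * 280 / 840
   = 40880 / 840
   = 48.67 L/h


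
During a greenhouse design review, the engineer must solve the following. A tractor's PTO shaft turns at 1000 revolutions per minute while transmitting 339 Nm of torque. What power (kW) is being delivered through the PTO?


P = 2*pi*n*T / 60000
  = 2*pi * 1000 * 339 / 60000
  = 2129999.82 / 60000
  = 35.50 kW


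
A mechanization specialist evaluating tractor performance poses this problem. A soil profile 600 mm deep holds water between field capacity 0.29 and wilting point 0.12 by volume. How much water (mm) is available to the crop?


AW = (FC - WP) * D
   = (0.29 - 0.12) * 600
   = 0.17 * 600
   = 102 mm


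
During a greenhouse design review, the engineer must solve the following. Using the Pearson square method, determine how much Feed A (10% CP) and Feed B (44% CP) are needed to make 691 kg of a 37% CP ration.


parts_A = CP_b - target = 44 - 37 = 7
parts_B = target - CP_a = 37 - 10 = 27
total_parts = 7 + 27 = 34
Feed A = 691 * 7 / 34 = 142.26 kg
Feed B = 691 * 27 / 34 = 548.74 kg

142.26 kg


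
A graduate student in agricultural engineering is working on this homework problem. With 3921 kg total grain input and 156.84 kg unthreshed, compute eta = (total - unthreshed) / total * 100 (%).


eta = (total - unthreshed) / total * 100
    = (3921 - 156.84) / 3921 * 100
    = 3764.16 / 3921 * 100
    = 96%


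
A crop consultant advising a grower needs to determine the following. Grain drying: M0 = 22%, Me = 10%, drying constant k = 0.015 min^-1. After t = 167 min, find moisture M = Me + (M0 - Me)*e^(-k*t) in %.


M = Me + (M0 - Me) * e^(-k*t)
  = 10 + (22 - 10) * e^(-0.015*167)
  = 10 + 12 * e^(-2.505)
  = 10 + 12 * 0.08168
  = 10 + 0.9801
  = 10.98%


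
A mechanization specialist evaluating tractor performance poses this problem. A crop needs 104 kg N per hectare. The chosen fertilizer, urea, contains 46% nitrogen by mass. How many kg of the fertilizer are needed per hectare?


Rate = N_required / (N_content / 100)
     = 104 / (46 / 100)
     = 104 / 0.46
     = 226.09 kg/ha


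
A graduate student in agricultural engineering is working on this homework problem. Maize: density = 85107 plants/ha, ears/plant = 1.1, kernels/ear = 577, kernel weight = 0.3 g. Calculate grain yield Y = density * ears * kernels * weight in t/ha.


Y = density * ears * kernels * kw
  = 85107 * 1.1 * 577 * 0.3 g/ha
  = 16205223.87 g/ha
  = 16205.22 kg/ha = 16.21 t/ha


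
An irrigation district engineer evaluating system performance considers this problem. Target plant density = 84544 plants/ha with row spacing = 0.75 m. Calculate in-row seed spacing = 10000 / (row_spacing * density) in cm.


spacing = 10000 / (row_sp * density)
        = 10000 / (0.75 * 84544)
        = 10000 / 63408
        = 0.15771 m = 15.77 cm


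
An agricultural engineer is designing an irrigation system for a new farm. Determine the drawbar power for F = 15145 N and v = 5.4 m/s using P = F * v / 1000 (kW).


P = F * v / 1000
  = 15145 * 5.4 / 1000
  = 81783 / 1000
  = 81.78 kW


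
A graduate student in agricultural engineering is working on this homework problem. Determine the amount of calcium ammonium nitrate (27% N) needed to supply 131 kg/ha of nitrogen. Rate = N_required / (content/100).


Rate = N_required / (N_content / 100)
     = 131 / (27 / 100)
     = 131 / 0.27
     = 485.19 kg/ha


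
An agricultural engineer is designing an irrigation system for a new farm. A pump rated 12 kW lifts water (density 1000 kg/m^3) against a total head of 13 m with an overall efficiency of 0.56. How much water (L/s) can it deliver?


Q = (P * 1000 * eta) / (rho * g * H)
  = (12 * 1000 * 0.56) / (1000 * 9.81 * 13)
  = 6720 / 127530
  = 0.05269 m^3/s = 52.69 L/s


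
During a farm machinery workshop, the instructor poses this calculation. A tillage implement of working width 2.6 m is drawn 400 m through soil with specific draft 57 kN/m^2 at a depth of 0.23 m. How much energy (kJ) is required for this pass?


E = k * d * w * L
  = 57 * 0.23 * 2.6 * 400
  = 13634.40 kJ


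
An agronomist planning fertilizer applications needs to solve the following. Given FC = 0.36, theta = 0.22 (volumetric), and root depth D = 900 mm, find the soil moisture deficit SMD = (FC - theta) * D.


SMD = (FC - theta) * D
    = (0.36 - 0.22) * 900
    = 0.140 * 900
    = 126 mm


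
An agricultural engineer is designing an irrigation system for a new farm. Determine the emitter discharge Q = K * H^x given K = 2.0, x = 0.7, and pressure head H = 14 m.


Q = K * H^x
  = 2.0 * 14^0.7
  = 2.0 * 6.3429
  = 12.69 L/h


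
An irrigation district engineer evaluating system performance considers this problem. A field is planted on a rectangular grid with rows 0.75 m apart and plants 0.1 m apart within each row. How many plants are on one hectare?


D = 10000 / (row_sp * plant_sp)
  = 10000 / (0.75 * 0.1)
  = 10000 / 0.0750
  = 133333.33 plants/ha


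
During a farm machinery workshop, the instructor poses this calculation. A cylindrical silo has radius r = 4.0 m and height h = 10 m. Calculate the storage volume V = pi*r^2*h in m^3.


V = pi * r^2 * h
  = pi * 4.0^2 * 10
  = pi * 16 * 10
  = 502.65 m^3


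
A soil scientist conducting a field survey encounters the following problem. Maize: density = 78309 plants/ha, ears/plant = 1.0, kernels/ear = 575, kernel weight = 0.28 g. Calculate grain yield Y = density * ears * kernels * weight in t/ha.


Y = density * ears * kernels * kw
  = 78309 * 1.0 * 575 * 0.28 g/ha
  = 12607749.00 g/ha
  = 12607.75 kg/ha = 12.61 t/ha


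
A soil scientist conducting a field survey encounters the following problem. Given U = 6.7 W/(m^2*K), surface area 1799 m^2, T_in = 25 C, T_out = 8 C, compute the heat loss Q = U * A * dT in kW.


dT = 25 - (8) = 17 K
Q = U * A * dT
  = 6.7 * 1799 * 17
  = 204906.10 W = 204.91 kW


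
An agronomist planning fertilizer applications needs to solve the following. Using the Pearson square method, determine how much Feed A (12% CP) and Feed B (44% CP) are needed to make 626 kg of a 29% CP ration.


parts_A = CP_b - target = 44 - 29 = 15
parts_B = target - CP_a = 29 - 12 = 17
total_parts = 15 + 17 = 32
Feed A = 626 * 15 / 32 = 293.44 kg
Feed B = 626 * 17 / 32 = 332.56 kg

293.44 kg


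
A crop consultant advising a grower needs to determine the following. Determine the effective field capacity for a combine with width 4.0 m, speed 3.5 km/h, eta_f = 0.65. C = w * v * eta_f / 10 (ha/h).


C = w * v * eta_f / 10
  = 4.0 * 3.5 * 0.65 / 10
  = 9.10 / 10
  = 0.91 ha/h


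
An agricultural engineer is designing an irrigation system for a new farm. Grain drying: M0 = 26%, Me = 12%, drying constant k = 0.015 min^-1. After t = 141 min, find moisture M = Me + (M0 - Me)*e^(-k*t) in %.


M = Me + (M0 - Me) * e^(-k*t)
  = 12 + (26 - 12) * e^(-0.015*141)
  = 12 + 14 * e^(-2.115)
  = 12 + 14 * 0.12063
  = 12 + 1.6889
  = 13.69%


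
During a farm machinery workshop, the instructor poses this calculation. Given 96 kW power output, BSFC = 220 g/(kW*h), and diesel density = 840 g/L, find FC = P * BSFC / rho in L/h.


FC = P * BSFC / rho_fuel
   = 96 * 220 / 840
   = 21120 / 840
   = 25.14 L/h


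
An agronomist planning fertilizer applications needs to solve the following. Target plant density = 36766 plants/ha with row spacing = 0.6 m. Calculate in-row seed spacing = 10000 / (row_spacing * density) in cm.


spacing = 10000 / (row_sp * density)
        = 10000 / (0.6 * 36766)
        = 10000 / 22059.60
        = 0.45332 m = 45.33 cm


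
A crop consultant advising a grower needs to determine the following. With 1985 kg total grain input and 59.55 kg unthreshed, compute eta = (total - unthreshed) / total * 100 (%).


eta = (total - unthreshed) / total * 100
    = (1985 - 59.55) / 1985 * 100
    = 1925.45 / 1985 * 100
    = 97%


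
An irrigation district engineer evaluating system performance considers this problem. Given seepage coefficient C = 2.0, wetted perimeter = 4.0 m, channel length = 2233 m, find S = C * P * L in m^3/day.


S = C * P * L
  = 2.0 * 4.0 * 2233
  = 17864 m^3/day


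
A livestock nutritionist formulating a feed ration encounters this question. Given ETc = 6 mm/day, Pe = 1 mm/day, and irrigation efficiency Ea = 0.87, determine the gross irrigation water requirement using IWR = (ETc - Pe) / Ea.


IWR = (ETc - Pe) / Ea
    = (6 - 1) / 0.87
    = 5 / 0.87
    = 5.75 mm/day


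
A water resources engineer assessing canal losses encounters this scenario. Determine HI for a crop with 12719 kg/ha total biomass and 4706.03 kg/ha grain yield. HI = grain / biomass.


HI = grain_yield / biomass
   = 4706.03 / 12719
   = 0.37


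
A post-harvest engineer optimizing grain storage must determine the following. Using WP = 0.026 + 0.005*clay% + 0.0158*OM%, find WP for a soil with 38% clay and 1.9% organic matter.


WP = 0.026 + 0.005*38 + 0.0158*1.9
   = 0.026 + 0.1900 + 0.0300
   = 0.2460


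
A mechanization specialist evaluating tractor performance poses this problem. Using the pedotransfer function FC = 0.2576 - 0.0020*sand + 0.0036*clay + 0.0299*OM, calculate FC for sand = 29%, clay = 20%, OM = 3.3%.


FC = 0.2576 - 0.0020*29 + 0.0036*20 + 0.0299*3.3
   = 0.2576 - 0.0580 + 0.0720 + 0.0987
   = 0.3703


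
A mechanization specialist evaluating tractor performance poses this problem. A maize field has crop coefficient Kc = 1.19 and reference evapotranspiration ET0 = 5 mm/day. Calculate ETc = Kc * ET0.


ETc = Kc * ET0
    = 1.19 * 5
    = 5.95 mm/day


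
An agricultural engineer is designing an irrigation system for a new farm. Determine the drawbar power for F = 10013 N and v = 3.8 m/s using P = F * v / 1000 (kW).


P = F * v / 1000
  = 10013 * 3.8 / 1000
  = 38049.40 / 1000
  = 38.05 kW


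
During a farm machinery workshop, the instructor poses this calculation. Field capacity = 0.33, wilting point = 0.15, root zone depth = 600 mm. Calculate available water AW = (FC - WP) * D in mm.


AW = (FC - WP) * D
   = (0.33 - 0.15) * 600
   = 0.18 * 600
   = 108 mm


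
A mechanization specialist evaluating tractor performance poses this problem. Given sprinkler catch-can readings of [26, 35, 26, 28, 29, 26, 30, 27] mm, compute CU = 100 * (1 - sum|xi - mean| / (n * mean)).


xbar = 227 / 8 = 28.375
sum|xi - xbar| = 17.750
CU = 100 * (1 - 17.750 / (8 * 28.375))
   = 100 * (1 - 0.0782)
   = 92.18%


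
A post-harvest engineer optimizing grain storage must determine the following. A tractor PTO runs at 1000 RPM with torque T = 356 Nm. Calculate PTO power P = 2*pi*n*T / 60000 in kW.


P = 2*pi*n*T / 60000
  = 2*pi * 1000 * 356 / 60000
  = 2236813.97 / 60000
  = 37.28 kW


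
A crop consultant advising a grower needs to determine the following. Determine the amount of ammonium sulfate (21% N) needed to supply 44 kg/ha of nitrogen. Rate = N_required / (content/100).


Rate = N_required / (N_content / 100)
     = 44 / (21 / 100)
     = 44 / 0.21
     = 209.52 kg/ha


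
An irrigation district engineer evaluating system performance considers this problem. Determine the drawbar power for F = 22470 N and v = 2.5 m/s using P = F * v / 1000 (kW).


P = F * v / 1000
  = 22470 * 2.5 / 1000
  = 56175 / 1000
  = 56.18 kW


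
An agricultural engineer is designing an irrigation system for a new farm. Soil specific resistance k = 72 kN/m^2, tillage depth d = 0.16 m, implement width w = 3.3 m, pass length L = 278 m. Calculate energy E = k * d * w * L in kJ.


E = k * d * w * L
  = 72 * 0.16 * 3.3 * 278
  = 10568.45 kJ


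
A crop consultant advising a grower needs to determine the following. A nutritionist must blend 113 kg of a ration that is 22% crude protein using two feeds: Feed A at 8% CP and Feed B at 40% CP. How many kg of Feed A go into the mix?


parts_A = CP_b - target = 40 - 22 = 18
parts_B = target - CP_a = 22 - 8 = 14
total_parts = 18 + 14 = 32
Feed A = 113 * 18 / 32 = 63.56 kg
Feed B = 113 * 14 / 32 = 49.44 kg

63.56 kg


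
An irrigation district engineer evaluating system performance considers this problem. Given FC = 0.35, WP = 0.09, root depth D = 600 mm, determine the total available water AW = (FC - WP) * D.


AW = (FC - WP) * D
   = (0.35 - 0.09) * 600
   = 0.26 * 600
   = 156 mm


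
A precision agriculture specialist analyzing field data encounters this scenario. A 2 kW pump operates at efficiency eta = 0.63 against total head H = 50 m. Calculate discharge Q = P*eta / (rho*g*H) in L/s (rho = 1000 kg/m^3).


Q = (P * 1000 * eta) / (rho * g * H)
  = (2 * 1000 * 0.63) / (1000 * 9.81 * 50)
  = 1260 / 490500
  = 0.00257 m^3/s = 2.57 L/s


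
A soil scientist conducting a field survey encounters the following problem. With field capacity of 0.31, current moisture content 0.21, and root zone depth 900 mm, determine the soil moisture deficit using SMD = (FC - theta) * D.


SMD = (FC - theta) * D
    = (0.31 - 0.21) * 900
    = 0.100 * 900
    = 90 mm


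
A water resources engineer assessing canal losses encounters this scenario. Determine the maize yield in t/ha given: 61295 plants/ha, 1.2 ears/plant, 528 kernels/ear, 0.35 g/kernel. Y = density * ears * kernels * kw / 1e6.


Y = density * ears * kernels * kw
  = 61295 * 1.2 * 528 * 0.35 g/ha
  = 13592779.20 g/ha
  = 13592.78 kg/ha = 13.59 t/ha


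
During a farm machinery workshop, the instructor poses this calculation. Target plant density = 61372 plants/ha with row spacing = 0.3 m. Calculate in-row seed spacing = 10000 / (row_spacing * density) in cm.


spacing = 10000 / (row_sp * density)
        = 10000 / (0.3 * 61372)
        = 10000 / 18411.60
        = 0.54314 m = 54.31 cm


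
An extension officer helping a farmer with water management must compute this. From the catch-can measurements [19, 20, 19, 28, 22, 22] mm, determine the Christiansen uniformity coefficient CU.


xbar = 130 / 6 = 21.667
sum|xi - xbar| = 14
CU = 100 * (1 - 14 / (6 * 21.667))
   = 100 * (1 - 0.1077)
   = 89.23%


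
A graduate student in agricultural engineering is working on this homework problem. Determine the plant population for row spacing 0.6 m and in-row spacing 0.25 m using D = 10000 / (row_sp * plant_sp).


D = 10000 / (row_sp * plant_sp)
  = 10000 / (0.6 * 0.25)
  = 10000 / 0.1500
  = 66666.67 plants/ha


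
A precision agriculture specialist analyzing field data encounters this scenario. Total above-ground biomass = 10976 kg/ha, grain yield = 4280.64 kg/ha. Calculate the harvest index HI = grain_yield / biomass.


HI = grain_yield / biomass
   = 4280.64 / 10976
   = 0.39


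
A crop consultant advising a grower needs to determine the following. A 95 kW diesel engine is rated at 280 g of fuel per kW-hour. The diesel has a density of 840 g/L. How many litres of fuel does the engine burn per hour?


FC = P * BSFC / rho_fuel
   = 95 * 280 / 840
   = 26600 / 840
   = 31.67 L/h


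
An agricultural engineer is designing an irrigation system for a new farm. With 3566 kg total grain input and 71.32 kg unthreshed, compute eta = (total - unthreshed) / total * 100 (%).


eta = (total - unthreshed) / total * 100
    = (3566 - 71.32) / 3566 * 100
    = 3494.68 / 3566 * 100
    = 98%


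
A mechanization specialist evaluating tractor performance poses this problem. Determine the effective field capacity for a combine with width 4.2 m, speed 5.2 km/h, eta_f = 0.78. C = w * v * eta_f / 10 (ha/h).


C = w * v * eta_f / 10
  = 4.2 * 5.2 * 0.78 / 10
  = 17.04 / 10
  = 1.70 ha/h


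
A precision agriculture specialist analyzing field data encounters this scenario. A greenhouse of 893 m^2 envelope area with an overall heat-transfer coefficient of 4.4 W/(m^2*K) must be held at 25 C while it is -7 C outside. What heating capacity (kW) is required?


dT = 25 - (-7) = 32 K
Q = U * A * dT
  = 4.4 * 893 * 32
  = 125734.40 W = 125.73 kW


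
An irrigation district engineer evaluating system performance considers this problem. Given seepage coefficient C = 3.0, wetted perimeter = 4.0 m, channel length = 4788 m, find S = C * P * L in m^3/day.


S = C * P * L
  = 3.0 * 4.0 * 4788
  = 57456 m^3/day


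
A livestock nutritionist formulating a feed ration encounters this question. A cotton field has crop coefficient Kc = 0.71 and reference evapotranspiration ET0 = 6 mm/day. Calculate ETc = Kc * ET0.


ETc = Kc * ET0
    = 0.71 * 6
    = 4.26 mm/day


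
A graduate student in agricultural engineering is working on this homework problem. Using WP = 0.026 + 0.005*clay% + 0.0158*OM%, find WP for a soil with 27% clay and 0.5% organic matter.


WP = 0.026 + 0.005*27 + 0.0158*0.5
   = 0.026 + 0.1350 + 0.0079
   = 0.1689


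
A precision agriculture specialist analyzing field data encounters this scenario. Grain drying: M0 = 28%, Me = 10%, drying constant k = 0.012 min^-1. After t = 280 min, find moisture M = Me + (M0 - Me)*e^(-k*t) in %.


M = Me + (M0 - Me) * e^(-k*t)
  = 10 + (28 - 10) * e^(-0.012*280)
  = 10 + 18 * e^(-3.360)
  = 10 + 18 * 0.03474
  = 10 + 0.6252
  = 10.63%


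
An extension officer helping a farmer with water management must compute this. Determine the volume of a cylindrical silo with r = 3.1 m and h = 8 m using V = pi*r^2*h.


V = pi * r^2 * h
  = pi * 3.1^2 * 8
  = pi * 9.61 * 8
  = 241.53 m^3


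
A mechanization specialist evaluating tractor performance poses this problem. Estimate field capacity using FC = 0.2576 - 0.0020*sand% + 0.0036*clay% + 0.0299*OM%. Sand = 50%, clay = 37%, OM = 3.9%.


FC = 0.2576 - 0.0020*50 + 0.0036*37 + 0.0299*3.9
   = 0.2576 - 0.1000 + 0.1332 + 0.1166
   = 0.4074


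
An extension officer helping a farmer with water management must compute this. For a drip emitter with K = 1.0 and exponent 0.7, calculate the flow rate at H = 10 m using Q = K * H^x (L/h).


Q = K * H^x
  = 1.0 * 10^0.7
  = 1.0 * 5.0119
  = 5.01 L/h


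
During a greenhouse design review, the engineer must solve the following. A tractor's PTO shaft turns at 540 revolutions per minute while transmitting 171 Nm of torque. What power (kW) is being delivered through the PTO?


P = 2*pi*n*T / 60000
  = 2*pi * 540 * 171 / 60000
  = 580189.33 / 60000
  = 9.67 kW


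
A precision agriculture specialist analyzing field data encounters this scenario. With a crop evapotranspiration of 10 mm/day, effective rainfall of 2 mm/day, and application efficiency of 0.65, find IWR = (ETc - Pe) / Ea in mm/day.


IWR = (ETc - Pe) / Ea
    = (10 - 2) / 0.65
    = 8 / 0.65
    = 12.31 mm/day


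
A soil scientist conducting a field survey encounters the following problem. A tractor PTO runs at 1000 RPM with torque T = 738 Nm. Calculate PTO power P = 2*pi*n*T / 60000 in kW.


P = 2*pi*n*T / 60000
  = 2*pi * 1000 * 738 / 60000
  = 4636990.76 / 60000
  = 77.28 kW


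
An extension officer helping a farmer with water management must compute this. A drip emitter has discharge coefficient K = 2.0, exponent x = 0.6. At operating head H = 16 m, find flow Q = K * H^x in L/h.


Q = K * H^x
  = 2.0 * 16^0.6
  = 2.0 * 5.2780
  = 10.56 L/h


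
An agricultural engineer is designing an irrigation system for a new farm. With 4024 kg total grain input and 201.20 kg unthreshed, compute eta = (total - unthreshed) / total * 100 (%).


eta = (total - unthreshed) / total * 100
    = (4024 - 201.20) / 4024 * 100
    = 3822.80 / 4024 * 100
    = 95%


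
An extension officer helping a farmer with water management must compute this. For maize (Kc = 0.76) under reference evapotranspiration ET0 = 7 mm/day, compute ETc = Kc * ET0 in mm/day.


ETc = Kc * ET0
    = 0.76 * 7
    = 5.32 mm/day


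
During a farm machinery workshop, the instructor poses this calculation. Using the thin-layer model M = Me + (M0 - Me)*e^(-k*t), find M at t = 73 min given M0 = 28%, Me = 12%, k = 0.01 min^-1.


M = Me + (M0 - Me) * e^(-k*t)
  = 12 + (28 - 12) * e^(-0.01*73)
  = 12 + 16 * e^(-0.730)
  = 12 + 16 * 0.48191
  = 12 + 7.7105
  = 19.71%


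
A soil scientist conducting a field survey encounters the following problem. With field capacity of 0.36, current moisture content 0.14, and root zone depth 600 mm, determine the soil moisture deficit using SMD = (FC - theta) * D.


SMD = (FC - theta) * D
    = (0.36 - 0.14) * 600
    = 0.220 * 600
    = 132 mm


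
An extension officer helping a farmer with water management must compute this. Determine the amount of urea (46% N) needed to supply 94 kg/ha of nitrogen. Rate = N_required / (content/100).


Rate = N_required / (N_content / 100)
     = 94 / (46 / 100)
     = 94 / 0.46
     = 204.35 kg/ha


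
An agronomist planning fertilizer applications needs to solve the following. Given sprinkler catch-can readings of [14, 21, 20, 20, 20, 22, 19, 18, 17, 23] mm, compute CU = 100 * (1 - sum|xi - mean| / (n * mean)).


xbar = 194 / 10 = 19.400
sum|xi - xbar| = 19.200
CU = 100 * (1 - 19.200 / (10 * 19.400))
   = 100 * (1 - 0.0990)
   = 90.10%


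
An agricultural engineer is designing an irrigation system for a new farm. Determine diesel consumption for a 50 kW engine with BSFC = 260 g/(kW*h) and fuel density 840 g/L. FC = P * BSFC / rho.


FC = P * BSFC / rho_fuel
   = 50 * 260 / 840
   = 13000 / 840
   = 15.48 L/h


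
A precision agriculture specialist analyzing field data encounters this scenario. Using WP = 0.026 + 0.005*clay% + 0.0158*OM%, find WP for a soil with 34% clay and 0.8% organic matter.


WP = 0.026 + 0.005*34 + 0.0158*0.8
   = 0.026 + 0.1700 + 0.0126
   = 0.2086


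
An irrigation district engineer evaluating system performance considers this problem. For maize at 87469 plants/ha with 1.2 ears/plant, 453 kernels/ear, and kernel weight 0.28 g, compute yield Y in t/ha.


Y = density * ears * kernels * kw
  = 87469 * 1.2 * 453 * 0.28 g/ha
  = 13313481.55 g/ha
  = 13313.48 kg/ha = 13.31 t/ha


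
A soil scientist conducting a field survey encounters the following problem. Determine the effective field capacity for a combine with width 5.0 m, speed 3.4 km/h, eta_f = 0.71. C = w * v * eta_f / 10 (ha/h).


C = w * v * eta_f / 10
  = 5.0 * 3.4 * 0.71 / 10
  = 12.07 / 10
  = 1.21 ha/h


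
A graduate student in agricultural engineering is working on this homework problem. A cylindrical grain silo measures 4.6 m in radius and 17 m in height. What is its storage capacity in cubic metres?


V = pi * r^2 * h
  = pi * 4.6^2 * 17
  = pi * 21.16 * 17
  = 1130.09 m^3


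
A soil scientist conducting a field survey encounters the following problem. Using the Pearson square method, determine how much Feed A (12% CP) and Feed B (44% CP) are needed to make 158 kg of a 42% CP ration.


parts_A = CP_b - target = 44 - 42 = 2
parts_B = target - CP_a = 42 - 12 = 30
total_parts = 2 + 30 = 32
Feed A = 158 * 2 / 32 = 9.88 kg
Feed B = 158 * 30 / 32 = 148.13 kg

9.88 kg


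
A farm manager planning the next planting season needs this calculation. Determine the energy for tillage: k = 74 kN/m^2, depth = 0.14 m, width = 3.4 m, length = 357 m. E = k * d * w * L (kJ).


E = k * d * w * L
  = 74 * 0.14 * 3.4 * 357
  = 12574.97 kJ


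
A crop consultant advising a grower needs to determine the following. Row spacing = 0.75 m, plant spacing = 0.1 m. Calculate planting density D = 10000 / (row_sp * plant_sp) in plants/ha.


D = 10000 / (row_sp * plant_sp)
  = 10000 / (0.75 * 0.1)
  = 10000 / 0.0750
  = 133333.33 plants/ha


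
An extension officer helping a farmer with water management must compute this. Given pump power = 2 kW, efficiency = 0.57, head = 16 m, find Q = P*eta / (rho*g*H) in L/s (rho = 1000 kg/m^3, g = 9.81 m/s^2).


Q = (P * 1000 * eta) / (rho * g * H)
  = (2 * 1000 * 0.57) / (1000 * 9.81 * 16)
  = 1140 / 156960
  = 0.00726 m^3/s = 7.26 L/s


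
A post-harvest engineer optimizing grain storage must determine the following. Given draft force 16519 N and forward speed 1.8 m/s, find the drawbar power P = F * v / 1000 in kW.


P = F * v / 1000
  = 16519 * 1.8 / 1000
  = 29734.20 / 1000
  = 29.73 kW


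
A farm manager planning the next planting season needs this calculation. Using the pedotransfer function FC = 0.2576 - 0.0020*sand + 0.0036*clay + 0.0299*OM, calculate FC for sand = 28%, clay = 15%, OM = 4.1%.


FC = 0.2576 - 0.0020*28 + 0.0036*15 + 0.0299*4.1
   = 0.2576 - 0.0560 + 0.0540 + 0.1226
   = 0.3782


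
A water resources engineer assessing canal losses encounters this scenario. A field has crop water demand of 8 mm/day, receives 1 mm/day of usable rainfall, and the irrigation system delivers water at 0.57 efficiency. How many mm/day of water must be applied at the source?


IWR = (ETc - Pe) / Ea
    = (8 - 1) / 0.57
    = 7 / 0.57
    = 12.28 mm/day


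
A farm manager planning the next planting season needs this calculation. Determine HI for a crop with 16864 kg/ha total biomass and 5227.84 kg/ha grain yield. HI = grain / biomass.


HI = grain_yield / biomass
   = 5227.84 / 16864
   = 0.31


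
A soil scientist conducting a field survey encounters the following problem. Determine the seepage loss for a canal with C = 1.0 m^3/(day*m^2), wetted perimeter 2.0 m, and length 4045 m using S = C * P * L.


S = C * P * L
  = 1.0 * 2.0 * 4045
  = 8090 m^3/day


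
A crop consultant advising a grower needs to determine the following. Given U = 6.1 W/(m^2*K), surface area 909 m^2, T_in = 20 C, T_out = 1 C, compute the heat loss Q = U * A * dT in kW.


dT = 20 - (1) = 19 K
Q = U * A * dT
  = 6.1 * 909 * 19
  = 105353.10 W = 105.35 kW


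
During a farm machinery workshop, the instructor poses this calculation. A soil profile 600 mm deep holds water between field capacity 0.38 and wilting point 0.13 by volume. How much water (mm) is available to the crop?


AW = (FC - WP) * D
   = (0.38 - 0.13) * 600
   = 0.25 * 600
   = 150 mm


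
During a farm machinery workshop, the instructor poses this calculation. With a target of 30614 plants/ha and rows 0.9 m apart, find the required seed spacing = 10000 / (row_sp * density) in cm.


spacing = 10000 / (row_sp * density)
        = 10000 / (0.9 * 30614)
        = 10000 / 27552.60
        = 0.36294 m = 36.29 cm


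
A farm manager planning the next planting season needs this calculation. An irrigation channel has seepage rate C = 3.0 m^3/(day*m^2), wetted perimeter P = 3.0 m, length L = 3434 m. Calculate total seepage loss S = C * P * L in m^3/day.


S = C * P * L
  = 3.0 * 3.0 * 3434
  = 30906 m^3/day


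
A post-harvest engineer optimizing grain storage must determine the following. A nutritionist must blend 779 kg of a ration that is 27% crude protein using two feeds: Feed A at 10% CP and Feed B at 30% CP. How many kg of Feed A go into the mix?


parts_A = CP_b - target = 30 - 27 = 3
parts_B = target - CP_a = 27 - 10 = 17
total_parts = 3 + 17 = 20
Feed A = 779 * 3 / 20 = 116.85 kg
Feed B = 779 * 17 / 20 = 662.15 kg

116.85 kg


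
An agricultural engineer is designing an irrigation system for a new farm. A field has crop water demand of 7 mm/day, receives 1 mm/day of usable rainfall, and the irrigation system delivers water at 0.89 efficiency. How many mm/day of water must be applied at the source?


IWR = (ETc - Pe) / Ea
    = (7 - 1) / 0.89
    = 6 / 0.89
    = 6.74 mm/day


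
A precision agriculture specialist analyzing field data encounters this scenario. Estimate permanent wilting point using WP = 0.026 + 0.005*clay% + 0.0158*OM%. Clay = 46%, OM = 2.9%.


WP = 0.026 + 0.005*46 + 0.0158*2.9
   = 0.026 + 0.2300 + 0.0458
   = 0.3018


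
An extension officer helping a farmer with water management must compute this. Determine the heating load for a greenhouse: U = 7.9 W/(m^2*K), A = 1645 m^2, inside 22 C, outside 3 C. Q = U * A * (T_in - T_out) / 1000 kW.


dT = 22 - (3) = 19 K
Q = U * A * dT
  = 7.9 * 1645 * 19
  = 246914.50 W = 246.91 kW


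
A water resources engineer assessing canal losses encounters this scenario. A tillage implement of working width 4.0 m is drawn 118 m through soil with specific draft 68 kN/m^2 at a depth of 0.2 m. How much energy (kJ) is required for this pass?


E = k * d * w * L
  = 68 * 0.2 * 4.0 * 118
  = 6419.20 kJ


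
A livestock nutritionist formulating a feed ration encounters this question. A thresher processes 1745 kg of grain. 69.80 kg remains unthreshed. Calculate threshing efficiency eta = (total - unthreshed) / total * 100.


eta = (total - unthreshed) / total * 100
    = (1745 - 69.80) / 1745 * 100
    = 1675.20 / 1745 * 100
    = 96%


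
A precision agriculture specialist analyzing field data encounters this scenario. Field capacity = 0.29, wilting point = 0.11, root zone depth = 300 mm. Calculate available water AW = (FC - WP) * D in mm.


AW = (FC - WP) * D
   = (0.29 - 0.11) * 300
   = 0.18 * 300
   = 54 mm


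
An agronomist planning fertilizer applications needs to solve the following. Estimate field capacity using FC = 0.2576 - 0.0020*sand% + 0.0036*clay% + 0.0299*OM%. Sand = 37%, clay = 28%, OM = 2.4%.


FC = 0.2576 - 0.0020*37 + 0.0036*28 + 0.0299*2.4
   = 0.2576 - 0.0740 + 0.1008 + 0.0718
   = 0.3562


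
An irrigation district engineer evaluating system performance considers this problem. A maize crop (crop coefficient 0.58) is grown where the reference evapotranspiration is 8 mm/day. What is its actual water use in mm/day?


ETc = Kc * ET0
    = 0.58 * 8
    = 4.64 mm/day


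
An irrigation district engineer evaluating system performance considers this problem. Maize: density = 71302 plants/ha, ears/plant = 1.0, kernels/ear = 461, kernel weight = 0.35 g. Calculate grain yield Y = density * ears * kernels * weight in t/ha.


Y = density * ears * kernels * kw
  = 71302 * 1.0 * 461 * 0.35 g/ha
  = 11504577.70 g/ha
  = 11504.58 kg/ha = 11.50 t/ha


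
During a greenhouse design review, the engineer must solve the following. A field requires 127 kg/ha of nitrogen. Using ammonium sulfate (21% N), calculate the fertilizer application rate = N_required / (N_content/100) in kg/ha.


Rate = N_required / (N_content / 100)
     = 127 / (21 / 100)
     = 127 / 0.21
     = 604.76 kg/ha


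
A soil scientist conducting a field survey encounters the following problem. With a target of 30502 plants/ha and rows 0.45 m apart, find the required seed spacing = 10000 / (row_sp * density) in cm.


spacing = 10000 / (row_sp * density)
        = 10000 / (0.45 * 30502)
        = 10000 / 13725.90
        = 0.72855 m = 72.85 cm


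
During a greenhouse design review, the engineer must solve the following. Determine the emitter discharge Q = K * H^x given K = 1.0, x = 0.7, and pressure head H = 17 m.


Q = K * H^x
  = 1.0 * 17^0.7
  = 1.0 * 7.2663
  = 7.27 L/h


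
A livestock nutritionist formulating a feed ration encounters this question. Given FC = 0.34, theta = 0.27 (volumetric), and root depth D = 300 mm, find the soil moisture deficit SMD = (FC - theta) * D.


SMD = (FC - theta) * D
    = (0.34 - 0.27) * 300
    = 0.070 * 300
    = 21 mm


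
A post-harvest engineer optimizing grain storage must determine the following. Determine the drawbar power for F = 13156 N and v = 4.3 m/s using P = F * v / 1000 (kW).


P = F * v / 1000
  = 13156 * 4.3 / 1000
  = 56570.80 / 1000
  = 56.57 kW


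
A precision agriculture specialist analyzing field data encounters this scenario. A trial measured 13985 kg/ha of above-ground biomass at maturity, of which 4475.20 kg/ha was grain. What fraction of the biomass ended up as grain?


HI = grain_yield / biomass
   = 4475.20 / 13985
   = 0.32


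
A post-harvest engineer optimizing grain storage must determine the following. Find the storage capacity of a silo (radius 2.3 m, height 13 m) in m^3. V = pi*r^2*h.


V = pi * r^2 * h
  = pi * 2.3^2 * 13
  = pi * 5.29 * 13
  = 216.05 m^3


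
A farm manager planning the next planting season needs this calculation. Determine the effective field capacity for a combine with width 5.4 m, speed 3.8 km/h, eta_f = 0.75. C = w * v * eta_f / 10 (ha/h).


C = w * v * eta_f / 10
  = 5.4 * 3.8 * 0.75 / 10
  = 15.39 / 10
  = 1.54 ha/h


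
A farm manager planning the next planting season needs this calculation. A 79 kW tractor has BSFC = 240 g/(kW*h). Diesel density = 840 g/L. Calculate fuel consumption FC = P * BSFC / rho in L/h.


FC = P * BSFC / rho_fuel
   = 79 * 240 / 840
   = 18960 / 840
   = 22.57 L/h


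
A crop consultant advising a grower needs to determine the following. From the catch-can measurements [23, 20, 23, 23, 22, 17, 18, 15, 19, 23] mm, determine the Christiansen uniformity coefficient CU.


xbar = 203 / 10 = 20.300
sum|xi - xbar| = 25
CU = 100 * (1 - 25 / (10 * 20.300))
   = 100 * (1 - 0.1232)
   = 87.68%


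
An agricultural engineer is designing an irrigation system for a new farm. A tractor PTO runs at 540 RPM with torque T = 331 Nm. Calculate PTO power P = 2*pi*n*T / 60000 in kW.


P = 2*pi*n*T / 60000
  = 2*pi * 540 * 331 / 60000
  = 1123056.54 / 60000
  = 18.72 kW


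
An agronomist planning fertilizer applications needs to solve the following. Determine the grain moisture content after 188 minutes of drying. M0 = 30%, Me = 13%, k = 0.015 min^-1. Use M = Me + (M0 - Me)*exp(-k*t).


M = Me + (M0 - Me) * e^(-k*t)
  = 13 + (30 - 13) * e^(-0.015*188)
  = 13 + 17 * e^(-2.820)
  = 13 + 17 * 0.05961
  = 13 + 1.0133
  = 14.01%


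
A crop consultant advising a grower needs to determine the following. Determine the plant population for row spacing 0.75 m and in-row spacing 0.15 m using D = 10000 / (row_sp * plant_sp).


D = 10000 / (row_sp * plant_sp)
  = 10000 / (0.75 * 0.15)
  = 10000 / 0.1125
  = 88888.89 plants/ha


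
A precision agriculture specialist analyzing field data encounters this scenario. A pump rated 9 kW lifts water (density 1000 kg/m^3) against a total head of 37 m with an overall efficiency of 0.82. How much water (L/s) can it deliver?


Q = (P * 1000 * eta) / (rho * g * H)
  = (9 * 1000 * 0.82) / (1000 * 9.81 * 37)
  = 7380 / 362970
  = 0.02033 m^3/s = 20.33 L/s


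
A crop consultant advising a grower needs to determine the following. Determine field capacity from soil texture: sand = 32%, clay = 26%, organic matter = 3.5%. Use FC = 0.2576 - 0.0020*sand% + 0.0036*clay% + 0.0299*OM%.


FC = 0.2576 - 0.0020*32 + 0.0036*26 + 0.0299*3.5
   = 0.2576 - 0.0640 + 0.0936 + 0.1047
   = 0.3919


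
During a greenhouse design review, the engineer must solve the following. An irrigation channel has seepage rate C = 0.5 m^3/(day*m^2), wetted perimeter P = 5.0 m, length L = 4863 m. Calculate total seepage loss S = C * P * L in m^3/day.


S = C * P * L
  = 0.5 * 5.0 * 4863
  = 12157.50 m^3/day


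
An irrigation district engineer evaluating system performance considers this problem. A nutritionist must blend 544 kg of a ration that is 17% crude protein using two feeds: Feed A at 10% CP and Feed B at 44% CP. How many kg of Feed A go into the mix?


parts_A = CP_b - target = 44 - 17 = 27
parts_B = target - CP_a = 17 - 10 = 7
total_parts = 27 + 7 = 34
Feed A = 544 * 27 / 34 = 432 kg
Feed B = 544 * 7 / 34 = 112 kg

432 kg


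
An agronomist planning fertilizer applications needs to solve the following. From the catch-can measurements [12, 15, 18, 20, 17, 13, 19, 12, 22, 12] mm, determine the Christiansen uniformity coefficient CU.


xbar = 160 / 10 = 16
sum|xi - xbar| = 32
CU = 100 * (1 - 32 / (10 * 16))
   = 100 * (1 - 0.2000)
   = 80%


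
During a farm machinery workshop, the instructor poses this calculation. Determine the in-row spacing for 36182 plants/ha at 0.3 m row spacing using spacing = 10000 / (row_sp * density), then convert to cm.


spacing = 10000 / (row_sp * density)
        = 10000 / (0.3 * 36182)
        = 10000 / 10854.60
        = 0.92127 m = 92.13 cm


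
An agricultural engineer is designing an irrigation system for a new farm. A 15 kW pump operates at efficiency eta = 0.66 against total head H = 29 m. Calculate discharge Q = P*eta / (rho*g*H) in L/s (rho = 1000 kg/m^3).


Q = (P * 1000 * eta) / (rho * g * H)
  = (15 * 1000 * 0.66) / (1000 * 9.81 * 29)
  = 9900 / 284490
  = 0.03480 m^3/s = 34.80 L/s


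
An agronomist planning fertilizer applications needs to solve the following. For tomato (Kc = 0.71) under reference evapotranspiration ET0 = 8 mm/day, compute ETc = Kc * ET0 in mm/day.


ETc = Kc * ET0
    = 0.71 * 8
    = 5.68 mm/day


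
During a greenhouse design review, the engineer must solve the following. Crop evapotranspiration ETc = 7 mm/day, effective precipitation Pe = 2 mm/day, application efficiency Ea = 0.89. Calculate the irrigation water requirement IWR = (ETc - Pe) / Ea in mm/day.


IWR = (ETc - Pe) / Ea
    = (7 - 2) / 0.89
    = 5 / 0.89
    = 5.62 mm/day


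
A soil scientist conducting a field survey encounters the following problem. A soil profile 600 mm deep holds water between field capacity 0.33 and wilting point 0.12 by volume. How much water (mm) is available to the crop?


AW = (FC - WP) * D
   = (0.33 - 0.12) * 600
   = 0.21 * 600
   = 126 mm


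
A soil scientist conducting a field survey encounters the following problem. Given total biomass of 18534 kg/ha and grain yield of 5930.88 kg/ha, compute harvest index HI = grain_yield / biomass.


HI = grain_yield / biomass
   = 5930.88 / 18534
   = 0.32


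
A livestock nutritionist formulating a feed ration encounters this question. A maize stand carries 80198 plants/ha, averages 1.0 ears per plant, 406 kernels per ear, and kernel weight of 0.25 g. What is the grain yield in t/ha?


Y = density * ears * kernels * kw
  = 80198 * 1.0 * 406 * 0.25 g/ha
  = 8140097 g/ha
  = 8140.10 kg/ha = 8.14 t/ha


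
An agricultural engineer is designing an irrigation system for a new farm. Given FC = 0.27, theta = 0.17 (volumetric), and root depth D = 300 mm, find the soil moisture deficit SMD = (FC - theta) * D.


SMD = (FC - theta) * D
    = (0.27 - 0.17) * 300
    = 0.100 * 300
    = 30 mm


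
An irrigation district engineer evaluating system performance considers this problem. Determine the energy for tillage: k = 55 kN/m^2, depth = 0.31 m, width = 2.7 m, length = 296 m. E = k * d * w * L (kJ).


E = k * d * w * L
  = 55 * 0.31 * 2.7 * 296
  = 13626.36 kJ


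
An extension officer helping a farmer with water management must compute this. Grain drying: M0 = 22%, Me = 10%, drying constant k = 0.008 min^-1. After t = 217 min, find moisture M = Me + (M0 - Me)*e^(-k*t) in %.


M = Me + (M0 - Me) * e^(-k*t)
  = 10 + (22 - 10) * e^(-0.008*217)
  = 10 + 12 * e^(-1.736)
  = 10 + 12 * 0.17622
  = 10 + 2.1147
  = 12.11%
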